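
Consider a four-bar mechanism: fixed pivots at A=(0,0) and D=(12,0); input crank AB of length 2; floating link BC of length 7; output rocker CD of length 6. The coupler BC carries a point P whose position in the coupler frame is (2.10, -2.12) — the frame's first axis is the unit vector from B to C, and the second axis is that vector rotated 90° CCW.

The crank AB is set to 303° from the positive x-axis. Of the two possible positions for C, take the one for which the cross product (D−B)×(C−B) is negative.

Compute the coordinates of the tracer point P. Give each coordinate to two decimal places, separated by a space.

2.31 -4.40

A=(0,0), D=(12.00,0)
B = A + 2.00·(cos303°, sin303°) = (1.0893, -1.6773)
|BD| = 11.0389
circle(B,7.00) ∩ circle(D,6.00): a=6.1083, h=3.4189
  candidates: C₊=(6.6071,2.6300) cross=37.741; C₋=(7.6461,-4.1284) cross=-37.741
  mode - wants cross < 0 → take C=(7.6461,-4.1284) (cross=-37.741)
ex = (C−B)/|BC| = (0.9367,-0.3502); ey = (0.3502,0.9367)
P = B + 2.10·ex + -2.12·ey = (2.3140,-4.3985)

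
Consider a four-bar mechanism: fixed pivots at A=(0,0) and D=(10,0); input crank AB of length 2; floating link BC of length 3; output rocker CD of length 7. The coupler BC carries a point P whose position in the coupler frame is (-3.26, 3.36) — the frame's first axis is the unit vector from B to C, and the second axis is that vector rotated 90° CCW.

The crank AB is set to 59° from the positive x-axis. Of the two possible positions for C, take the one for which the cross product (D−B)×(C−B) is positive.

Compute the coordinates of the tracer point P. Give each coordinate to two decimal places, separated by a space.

A=(0,0), D=(10.00,0)
B = A + 2.00·(cos59°, sin59°) = (1.0301, 1.7143)
|BD| = 9.1323
circle(B,3.00) ∩ circle(D,7.00): a=2.3761, h=1.8314
  candidates: C₊=(3.7077,3.0672) cross=16.725; C₋=(3.0201,-0.5306) cross=-16.725
  mode + wants cross > 0 → take C=(3.7077,3.0672) (cross=16.725)
ex = (C−B)/|BC| = (0.8926,0.4509); ey = (-0.4509,0.8926)
P = B + -3.26·ex + 3.36·ey = (-3.3948,3.2433)

-3.39 3.24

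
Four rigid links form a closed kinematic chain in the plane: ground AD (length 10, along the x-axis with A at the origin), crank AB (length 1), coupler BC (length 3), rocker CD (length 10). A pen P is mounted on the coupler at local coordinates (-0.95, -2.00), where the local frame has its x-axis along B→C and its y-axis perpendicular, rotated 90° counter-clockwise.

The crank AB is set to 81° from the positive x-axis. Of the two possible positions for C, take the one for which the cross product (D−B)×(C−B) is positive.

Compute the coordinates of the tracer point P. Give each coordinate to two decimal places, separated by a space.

A=(0,0), D=(10.00,0)
B = A + 1.00·(cos81°, sin81°) = (0.1564, 0.9877)
|BD| = 9.8930
circle(B,3.00) ∩ circle(D,10.00): a=0.3473, h=2.9798
  candidates: C₊=(0.7995,3.9180) cross=29.479; C₋=(0.2045,-2.0119) cross=-29.479
  mode + wants cross > 0 → take C=(0.7995,3.9180) (cross=29.479)
ex = (C−B)/|BC| = (0.2143,0.9768); ey = (-0.9768,0.2143)
P = B + -0.95·ex + -2.00·ey = (1.9063,-0.3689)

1.91 -0.37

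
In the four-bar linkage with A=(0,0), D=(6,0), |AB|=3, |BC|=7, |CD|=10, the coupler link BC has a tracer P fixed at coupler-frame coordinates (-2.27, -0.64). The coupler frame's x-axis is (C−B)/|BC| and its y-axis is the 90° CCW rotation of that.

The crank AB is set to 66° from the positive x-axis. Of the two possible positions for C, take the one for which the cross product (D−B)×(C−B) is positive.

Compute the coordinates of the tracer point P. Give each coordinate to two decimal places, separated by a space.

A=(0,0), D=(6.00,0)
B = A + 3.00·(cos66°, sin66°) = (1.2202, 2.7406)
|BD| = 5.5098
circle(B,7.00) ∩ circle(D,10.00): a=-1.8733, h=6.7447
  candidates: C₊=(2.9500,9.5235) cross=37.162; C₋=(-3.7598,-2.1787) cross=-37.162
  mode + wants cross > 0 → take C=(2.9500,9.5235) (cross=37.162)
ex = (C−B)/|BC| = (0.2471,0.9690); ey = (-0.9690,0.2471)
P = B + -2.27·ex + -0.64·ey = (1.2794,0.3829)

1.28 0.38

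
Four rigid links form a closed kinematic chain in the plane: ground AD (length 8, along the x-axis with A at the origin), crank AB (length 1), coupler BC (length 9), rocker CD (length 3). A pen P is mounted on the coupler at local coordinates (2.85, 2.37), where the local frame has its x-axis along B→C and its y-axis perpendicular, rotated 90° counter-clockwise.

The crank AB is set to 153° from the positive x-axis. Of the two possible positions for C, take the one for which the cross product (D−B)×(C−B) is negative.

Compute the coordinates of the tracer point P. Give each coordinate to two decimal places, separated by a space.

A=(0,0), D=(8.00,0)
B = A + 1.00·(cos153°, sin153°) = (-0.8910, 0.4540)
|BD| = 8.9026
circle(B,9.00) ∩ circle(D,3.00): a=8.4951, h=2.9722
  candidates: C₊=(7.7446,2.9891) cross=26.460; C₋=(7.4414,-2.9475) cross=-26.460
  mode - wants cross < 0 → take C=(7.4414,-2.9475) (cross=-26.460)
ex = (C−B)/|BC| = (0.9258,-0.3779); ey = (0.3779,0.9258)
P = B + 2.85·ex + 2.37·ey = (2.6433,1.5710)

2.64 1.57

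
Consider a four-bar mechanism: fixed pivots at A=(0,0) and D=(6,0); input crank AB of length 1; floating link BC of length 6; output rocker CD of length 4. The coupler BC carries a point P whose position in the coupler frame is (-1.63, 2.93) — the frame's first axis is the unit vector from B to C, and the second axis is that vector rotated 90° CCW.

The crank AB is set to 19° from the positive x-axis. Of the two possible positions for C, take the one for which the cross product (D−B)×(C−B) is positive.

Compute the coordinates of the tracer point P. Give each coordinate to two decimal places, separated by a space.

A=(0,0), D=(6.00,0)
B = A + 1.00·(cos19°, sin19°) = (0.9455, 0.3256)
|BD| = 5.0650
circle(B,6.00) ∩ circle(D,4.00): a=4.5068, h=3.9609
  candidates: C₊=(5.6976,3.9886) cross=20.062; C₋=(5.1884,-3.9168) cross=-20.062
  mode + wants cross > 0 → take C=(5.6976,3.9886) (cross=20.062)
ex = (C−B)/|BC| = (0.7920,0.6105); ey = (-0.6105,0.7920)
P = B + -1.63·ex + 2.93·ey = (-2.1342,1.6511)

-2.13 1.65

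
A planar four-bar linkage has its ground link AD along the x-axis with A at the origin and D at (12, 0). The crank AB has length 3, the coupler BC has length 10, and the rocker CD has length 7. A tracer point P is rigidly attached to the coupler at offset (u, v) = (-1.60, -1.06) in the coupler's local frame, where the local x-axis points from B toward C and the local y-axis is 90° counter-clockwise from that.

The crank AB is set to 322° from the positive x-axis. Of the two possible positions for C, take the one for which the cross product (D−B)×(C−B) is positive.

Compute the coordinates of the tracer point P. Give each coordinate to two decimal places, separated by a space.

2.22 -3.76

A=(0,0), D=(12.00,0)
B = A + 3.00·(cos322°, sin322°) = (2.3640, -1.8470)
|BD| = 9.8114
circle(B,10.00) ∩ circle(D,7.00): a=7.5047, h=6.6090
  candidates: C₊=(8.4904,6.0566) cross=64.844; C₋=(10.9787,-6.9251) cross=-64.844
  mode + wants cross > 0 → take C=(8.4904,6.0566) (cross=64.844)
ex = (C−B)/|BC| = (0.6126,0.7904); ey = (-0.7904,0.6126)
P = B + -1.60·ex + -1.06·ey = (2.2216,-3.7610)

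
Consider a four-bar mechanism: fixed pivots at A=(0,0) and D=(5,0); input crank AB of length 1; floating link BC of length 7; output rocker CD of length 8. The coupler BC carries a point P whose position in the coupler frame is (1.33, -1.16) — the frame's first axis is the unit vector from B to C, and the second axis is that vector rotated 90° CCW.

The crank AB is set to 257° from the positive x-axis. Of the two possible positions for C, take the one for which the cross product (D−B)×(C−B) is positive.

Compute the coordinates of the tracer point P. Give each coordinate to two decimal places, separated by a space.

A=(0,0), D=(5.00,0)
B = A + 1.00·(cos257°, sin257°) = (-0.2250, -0.9744)
|BD| = 5.3150
circle(B,7.00) ∩ circle(D,8.00): a=1.2464, h=6.8881
  candidates: C₊=(-0.2624,6.0255) cross=36.611; C₋=(2.2631,-7.5173) cross=-36.611
  mode + wants cross > 0 → take C=(-0.2624,6.0255) (cross=36.611)
ex = (C−B)/|BC| = (-0.0054,1.0000); ey = (-1.0000,-0.0054)
P = B + 1.33·ex + -1.16·ey = (0.9279,0.3618)

0.93 0.36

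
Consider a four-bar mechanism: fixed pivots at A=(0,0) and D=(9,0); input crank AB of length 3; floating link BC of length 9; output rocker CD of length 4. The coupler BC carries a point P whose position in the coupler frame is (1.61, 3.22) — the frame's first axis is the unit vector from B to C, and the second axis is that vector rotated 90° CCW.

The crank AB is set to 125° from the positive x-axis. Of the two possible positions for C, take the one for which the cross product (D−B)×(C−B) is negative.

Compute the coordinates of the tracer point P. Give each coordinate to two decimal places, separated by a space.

A=(0,0), D=(9.00,0)
B = A + 3.00·(cos125°, sin125°) = (-1.7207, 2.4575)
|BD| = 10.9988
circle(B,9.00) ∩ circle(D,4.00): a=8.4543, h=3.0863
  candidates: C₊=(7.2094,3.5768) cross=33.946; C₋=(5.8302,-2.4398) cross=-33.946
  mode - wants cross < 0 → take C=(5.8302,-2.4398) (cross=-33.946)
ex = (C−B)/|BC| = (0.8390,-0.5441); ey = (0.5441,0.8390)
P = B + 1.61·ex + 3.22·ey = (1.3822,4.2830)

1.38 4.28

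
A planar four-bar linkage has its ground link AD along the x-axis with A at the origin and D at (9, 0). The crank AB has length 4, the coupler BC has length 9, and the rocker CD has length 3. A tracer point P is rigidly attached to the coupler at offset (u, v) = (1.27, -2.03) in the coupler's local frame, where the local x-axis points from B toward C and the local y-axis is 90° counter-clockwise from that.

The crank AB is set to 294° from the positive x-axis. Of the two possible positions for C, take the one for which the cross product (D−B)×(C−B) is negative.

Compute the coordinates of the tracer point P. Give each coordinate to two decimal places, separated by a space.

A=(0,0), D=(9.00,0)
B = A + 4.00·(cos294°, sin294°) = (1.6269, -3.6542)
|BD| = 8.2289
circle(B,9.00) ∩ circle(D,3.00): a=8.4893, h=2.9887
  candidates: C₊=(7.9061,2.7935) cross=24.594; C₋=(10.5605,-2.5622) cross=-24.594
  mode - wants cross < 0 → take C=(10.5605,-2.5622) (cross=-24.594)
ex = (C−B)/|BC| = (0.9926,0.1213); ey = (-0.1213,0.9926)
P = B + 1.27·ex + -2.03·ey = (3.1339,-5.5151)

3.13 -5.52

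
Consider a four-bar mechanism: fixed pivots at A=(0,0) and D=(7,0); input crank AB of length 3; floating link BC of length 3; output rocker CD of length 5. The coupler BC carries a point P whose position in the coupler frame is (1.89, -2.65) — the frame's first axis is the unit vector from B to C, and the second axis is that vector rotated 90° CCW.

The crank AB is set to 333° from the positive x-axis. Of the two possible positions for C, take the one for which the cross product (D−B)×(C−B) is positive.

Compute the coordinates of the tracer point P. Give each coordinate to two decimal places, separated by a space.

5.04 0.87

A=(0,0), D=(7.00,0)
B = A + 3.00·(cos333°, sin333°) = (2.6730, -1.3620)
|BD| = 4.5363
circle(B,3.00) ∩ circle(D,5.00): a=0.5046, h=2.9573
  candidates: C₊=(2.2664,1.6103) cross=13.415; C₋=(4.0422,-4.0313) cross=-13.415
  mode + wants cross > 0 → take C=(2.2664,1.6103) (cross=13.415)
ex = (C−B)/|BC| = (-0.1355,0.9908); ey = (-0.9908,-0.1355)
P = B + 1.89·ex + -2.65·ey = (5.0424,0.8698)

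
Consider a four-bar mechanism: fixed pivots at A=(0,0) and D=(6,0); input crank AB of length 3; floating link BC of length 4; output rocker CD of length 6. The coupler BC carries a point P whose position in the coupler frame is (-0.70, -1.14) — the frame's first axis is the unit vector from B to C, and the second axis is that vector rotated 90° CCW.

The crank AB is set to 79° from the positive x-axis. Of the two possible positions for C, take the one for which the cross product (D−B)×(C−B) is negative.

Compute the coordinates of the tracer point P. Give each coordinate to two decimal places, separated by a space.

A=(0,0), D=(6.00,0)
B = A + 3.00·(cos79°, sin79°) = (0.5724, 2.9449)
|BD| = 6.1750
circle(B,4.00) ∩ circle(D,6.00): a=1.4681, h=3.7209
  candidates: C₊=(3.6373,5.5152) cross=22.976; C₋=(0.0883,-1.0257) cross=-22.976
  mode - wants cross < 0 → take C=(0.0883,-1.0257) (cross=-22.976)
ex = (C−B)/|BC| = (-0.1210,-0.9926); ey = (0.9926,-0.1210)
P = B + -0.70·ex + -1.14·ey = (-0.4745,3.7777)

-0.47 3.78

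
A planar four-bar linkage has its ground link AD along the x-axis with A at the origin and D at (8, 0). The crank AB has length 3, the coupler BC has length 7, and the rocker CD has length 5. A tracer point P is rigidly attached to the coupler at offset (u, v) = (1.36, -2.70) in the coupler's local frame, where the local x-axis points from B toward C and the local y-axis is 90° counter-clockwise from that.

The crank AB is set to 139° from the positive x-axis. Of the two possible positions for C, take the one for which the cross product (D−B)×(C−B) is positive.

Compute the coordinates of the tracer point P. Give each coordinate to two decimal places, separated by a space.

-0.31 -0.34

A=(0,0), D=(8.00,0)
B = A + 3.00·(cos139°, sin139°) = (-2.2641, 1.9682)
|BD| = 10.4511
circle(B,7.00) ∩ circle(D,5.00): a=6.3738, h=2.8940
  candidates: C₊=(4.5406,3.6101) cross=30.245; C₋=(3.4506,-2.0743) cross=-30.245
  mode + wants cross > 0 → take C=(4.5406,3.6101) (cross=30.245)
ex = (C−B)/|BC| = (0.9721,0.2346); ey = (-0.2346,0.9721)
P = B + 1.36·ex + -2.70·ey = (-0.3088,-0.3375)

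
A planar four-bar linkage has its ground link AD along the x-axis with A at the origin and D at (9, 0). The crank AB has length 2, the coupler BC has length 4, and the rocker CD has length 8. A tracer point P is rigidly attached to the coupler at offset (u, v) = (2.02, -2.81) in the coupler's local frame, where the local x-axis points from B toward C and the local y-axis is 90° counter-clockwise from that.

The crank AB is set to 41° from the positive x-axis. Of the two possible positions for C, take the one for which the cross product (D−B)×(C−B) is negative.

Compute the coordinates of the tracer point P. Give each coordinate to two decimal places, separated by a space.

A=(0,0), D=(9.00,0)
B = A + 2.00·(cos41°, sin41°) = (1.5094, 1.3121)
|BD| = 7.6046
circle(B,4.00) ∩ circle(D,8.00): a=0.6463, h=3.9474
  candidates: C₊=(2.8272,5.0888) cross=30.019; C₋=(1.4650,-2.6876) cross=-30.019
  mode - wants cross < 0 → take C=(1.4650,-2.6876) (cross=-30.019)
ex = (C−B)/|BC| = (-0.0111,-0.9999); ey = (0.9999,-0.0111)
P = B + 2.02·ex + -2.81·ey = (-1.3229,-0.6765)

-1.32 -0.68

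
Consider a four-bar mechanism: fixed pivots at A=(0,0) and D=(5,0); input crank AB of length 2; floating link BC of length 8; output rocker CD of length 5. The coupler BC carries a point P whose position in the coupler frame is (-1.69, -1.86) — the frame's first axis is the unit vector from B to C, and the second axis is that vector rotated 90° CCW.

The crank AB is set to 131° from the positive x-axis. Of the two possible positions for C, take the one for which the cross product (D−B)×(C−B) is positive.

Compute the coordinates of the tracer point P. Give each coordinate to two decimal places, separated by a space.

A=(0,0), D=(5.00,0)
B = A + 2.00·(cos131°, sin131°) = (-1.3121, 1.5094)
|BD| = 6.4901
circle(B,8.00) ∩ circle(D,5.00): a=6.2496, h=4.9942
  candidates: C₊=(5.9277,4.9132) cross=32.413; C₋=(3.6046,-4.8013) cross=-32.413
  mode + wants cross > 0 → take C=(5.9277,4.9132) (cross=32.413)
ex = (C−B)/|BC| = (0.9050,0.4255); ey = (-0.4255,0.9050)
P = B + -1.69·ex + -1.86·ey = (-2.0501,-0.8929)

-2.05 -0.89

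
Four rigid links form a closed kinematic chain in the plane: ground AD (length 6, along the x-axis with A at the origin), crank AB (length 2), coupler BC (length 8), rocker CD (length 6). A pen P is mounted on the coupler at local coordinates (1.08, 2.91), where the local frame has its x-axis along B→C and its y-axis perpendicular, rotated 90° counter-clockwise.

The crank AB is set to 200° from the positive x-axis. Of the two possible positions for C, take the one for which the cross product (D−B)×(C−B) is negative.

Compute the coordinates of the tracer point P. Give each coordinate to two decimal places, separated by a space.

0.80 0.88

A=(0,0), D=(6.00,0)
B = A + 2.00·(cos200°, sin200°) = (-1.8794, -0.6840)
|BD| = 7.9090
circle(B,8.00) ∩ circle(D,6.00): a=5.7246, h=5.5882
  candidates: C₊=(3.3405,5.3784) cross=44.198; C₋=(4.3071,-5.7562) cross=-44.198
  mode - wants cross < 0 → take C=(4.3071,-5.7562) (cross=-44.198)
ex = (C−B)/|BC| = (0.7733,-0.6340); ey = (0.6340,0.7733)
P = B + 1.08·ex + 2.91·ey = (0.8008,0.8816)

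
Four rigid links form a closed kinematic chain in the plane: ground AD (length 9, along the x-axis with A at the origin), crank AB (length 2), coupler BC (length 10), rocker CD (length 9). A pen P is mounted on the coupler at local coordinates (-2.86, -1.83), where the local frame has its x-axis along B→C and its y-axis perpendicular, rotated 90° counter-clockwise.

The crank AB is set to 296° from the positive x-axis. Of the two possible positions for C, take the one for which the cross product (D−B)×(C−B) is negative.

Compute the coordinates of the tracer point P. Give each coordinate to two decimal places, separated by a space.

A=(0,0), D=(9.00,0)
B = A + 2.00·(cos296°, sin296°) = (0.8767, -1.7976)
|BD| = 8.3198
circle(B,10.00) ∩ circle(D,9.00): a=5.3017, h=8.4789
  candidates: C₊=(4.2213,7.6265) cross=70.542; C₋=(7.8852,-8.9307) cross=-70.542
  mode - wants cross < 0 → take C=(7.8852,-8.9307) (cross=-70.542)
ex = (C−B)/|BC| = (0.7008,-0.7133); ey = (0.7133,0.7008)
P = B + -2.86·ex + -1.83·ey = (-2.4330,-1.0401)

-2.43 -1.04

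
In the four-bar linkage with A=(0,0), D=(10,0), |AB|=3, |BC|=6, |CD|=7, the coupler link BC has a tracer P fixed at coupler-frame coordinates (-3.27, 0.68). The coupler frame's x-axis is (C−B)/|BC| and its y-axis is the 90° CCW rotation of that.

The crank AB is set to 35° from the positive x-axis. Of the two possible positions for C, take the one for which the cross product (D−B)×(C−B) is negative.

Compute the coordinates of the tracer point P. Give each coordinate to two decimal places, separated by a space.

2.13 5.04

A=(0,0), D=(10.00,0)
B = A + 3.00·(cos35°, sin35°) = (2.4575, 1.7207)
|BD| = 7.7363
circle(B,6.00) ∩ circle(D,7.00): a=3.0280, h=5.1799
  candidates: C₊=(6.5617,6.0974) cross=40.073; C₋=(4.2575,-4.0029) cross=-40.073
  mode - wants cross < 0 → take C=(4.2575,-4.0029) (cross=-40.073)
ex = (C−B)/|BC| = (0.3000,-0.9539); ey = (0.9539,0.3000)
P = B + -3.27·ex + 0.68·ey = (2.1251,5.0441)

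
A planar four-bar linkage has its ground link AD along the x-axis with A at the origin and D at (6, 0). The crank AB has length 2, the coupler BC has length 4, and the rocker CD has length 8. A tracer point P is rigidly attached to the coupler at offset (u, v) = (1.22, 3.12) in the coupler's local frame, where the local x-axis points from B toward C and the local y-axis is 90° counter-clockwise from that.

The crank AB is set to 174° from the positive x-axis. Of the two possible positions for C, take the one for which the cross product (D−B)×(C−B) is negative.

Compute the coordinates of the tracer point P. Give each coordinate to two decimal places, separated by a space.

1.32 -0.29

A=(0,0), D=(6.00,0)
B = A + 2.00·(cos174°, sin174°) = (-1.9890, 0.2091)
|BD| = 7.9918
circle(B,4.00) ∩ circle(D,8.00): a=0.9928, h=3.8748
  candidates: C₊=(-0.8952,4.0566) cross=30.967; C₋=(-1.0979,-3.6904) cross=-30.967
  mode - wants cross < 0 → take C=(-1.0979,-3.6904) (cross=-30.967)
ex = (C−B)/|BC| = (0.2228,-0.9749); ey = (0.9749,0.2228)
P = B + 1.22·ex + 3.12·ey = (1.3243,-0.2852)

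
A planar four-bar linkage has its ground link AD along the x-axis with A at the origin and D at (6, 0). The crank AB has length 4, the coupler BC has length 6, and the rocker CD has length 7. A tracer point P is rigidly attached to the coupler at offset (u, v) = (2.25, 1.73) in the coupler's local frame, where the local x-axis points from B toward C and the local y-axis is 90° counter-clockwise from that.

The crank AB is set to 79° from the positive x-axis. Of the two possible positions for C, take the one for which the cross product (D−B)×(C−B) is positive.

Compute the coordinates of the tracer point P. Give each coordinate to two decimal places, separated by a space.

1.81 6.56

A=(0,0), D=(6.00,0)
B = A + 4.00·(cos79°, sin79°) = (0.7632, 3.9265)
|BD| = 6.5453
circle(B,6.00) ∩ circle(D,7.00): a=2.2796, h=5.5501
  candidates: C₊=(5.9166,6.9995) cross=36.327; C₋=(-0.7424,-1.8815) cross=-36.327
  mode + wants cross > 0 → take C=(5.9166,6.9995) (cross=36.327)
ex = (C−B)/|BC| = (0.8589,0.5122); ey = (-0.5122,0.8589)
P = B + 2.25·ex + 1.73·ey = (1.8097,6.5648)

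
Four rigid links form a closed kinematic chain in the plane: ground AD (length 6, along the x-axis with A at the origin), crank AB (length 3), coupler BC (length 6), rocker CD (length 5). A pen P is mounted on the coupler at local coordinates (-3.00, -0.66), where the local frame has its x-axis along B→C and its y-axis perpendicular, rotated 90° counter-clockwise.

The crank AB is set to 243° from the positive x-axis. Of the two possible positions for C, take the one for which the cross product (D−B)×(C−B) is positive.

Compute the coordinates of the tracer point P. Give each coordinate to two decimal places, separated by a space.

-2.31 -5.59

A=(0,0), D=(6.00,0)
B = A + 3.00·(cos243°, sin243°) = (-1.3620, -2.6730)
|BD| = 7.8322
circle(B,6.00) ∩ circle(D,5.00): a=4.6183, h=3.8303
  candidates: C₊=(1.6719,2.5034) cross=30.000; C₋=(4.2863,-4.6971) cross=-30.000
  mode + wants cross > 0 → take C=(1.6719,2.5034) (cross=30.000)
ex = (C−B)/|BC| = (0.5056,0.8627); ey = (-0.8627,0.5056)
P = B + -3.00·ex + -0.66·ey = (-2.3095,-5.5950)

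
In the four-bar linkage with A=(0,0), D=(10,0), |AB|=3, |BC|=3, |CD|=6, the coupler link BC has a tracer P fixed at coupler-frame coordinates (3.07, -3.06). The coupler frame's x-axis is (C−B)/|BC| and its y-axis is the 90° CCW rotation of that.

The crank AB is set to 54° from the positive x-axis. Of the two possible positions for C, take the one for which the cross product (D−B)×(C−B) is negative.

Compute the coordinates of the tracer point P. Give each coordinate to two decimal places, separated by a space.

2.05 -1.90

A=(0,0), D=(10.00,0)
B = A + 3.00·(cos54°, sin54°) = (1.7634, 2.4271)
|BD| = 8.5868
circle(B,3.00) ∩ circle(D,6.00): a=2.7212, h=1.2629
  candidates: C₊=(4.7306,2.8693) cross=10.845; C₋=(4.0166,0.4465) cross=-10.845
  mode - wants cross < 0 → take C=(4.0166,0.4465) (cross=-10.845)
ex = (C−B)/|BC| = (0.7511,-0.6602); ey = (0.6602,0.7511)
P = B + 3.07·ex + -3.06·ey = (2.0490,-1.8981)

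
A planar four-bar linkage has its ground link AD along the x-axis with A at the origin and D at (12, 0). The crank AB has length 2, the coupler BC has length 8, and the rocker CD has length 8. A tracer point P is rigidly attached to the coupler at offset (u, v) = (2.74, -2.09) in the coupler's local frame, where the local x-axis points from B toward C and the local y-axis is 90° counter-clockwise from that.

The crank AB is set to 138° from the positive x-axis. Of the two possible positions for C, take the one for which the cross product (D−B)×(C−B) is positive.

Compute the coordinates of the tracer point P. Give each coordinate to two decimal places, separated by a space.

A=(0,0), D=(12.00,0)
B = A + 2.00·(cos138°, sin138°) = (-1.4863, 1.3383)
|BD| = 13.5525
circle(B,8.00) ∩ circle(D,8.00): a=6.7763, h=4.2523
  candidates: C₊=(5.6768,4.9007) cross=57.630; C₋=(4.8370,-3.5624) cross=-57.630
  mode + wants cross > 0 → take C=(5.6768,4.9007) (cross=57.630)
ex = (C−B)/|BC| = (0.8954,0.4453); ey = (-0.4453,0.8954)
P = B + 2.74·ex + -2.09·ey = (1.8977,0.6870)

1.90 0.69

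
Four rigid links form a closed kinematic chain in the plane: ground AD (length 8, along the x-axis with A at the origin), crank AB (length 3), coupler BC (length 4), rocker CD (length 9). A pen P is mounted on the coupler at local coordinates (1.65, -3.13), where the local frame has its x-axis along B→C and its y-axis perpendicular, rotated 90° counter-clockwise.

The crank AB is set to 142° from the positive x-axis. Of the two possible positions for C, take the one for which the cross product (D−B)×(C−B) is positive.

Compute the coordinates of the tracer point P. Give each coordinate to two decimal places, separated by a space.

A=(0,0), D=(8.00,0)
B = A + 3.00·(cos142°, sin142°) = (-2.3640, 1.8470)
|BD| = 10.5273
circle(B,4.00) ∩ circle(D,9.00): a=2.1765, h=3.3560
  candidates: C₊=(0.3675,4.7691) cross=35.330; C₋=(-0.8101,-1.8389) cross=-35.330
  mode + wants cross > 0 → take C=(0.3675,4.7691) (cross=35.330)
ex = (C−B)/|BC| = (0.6829,0.7305); ey = (-0.7305,0.6829)
P = B + 1.65·ex + -3.13·ey = (1.0493,0.9150)

1.05 0.91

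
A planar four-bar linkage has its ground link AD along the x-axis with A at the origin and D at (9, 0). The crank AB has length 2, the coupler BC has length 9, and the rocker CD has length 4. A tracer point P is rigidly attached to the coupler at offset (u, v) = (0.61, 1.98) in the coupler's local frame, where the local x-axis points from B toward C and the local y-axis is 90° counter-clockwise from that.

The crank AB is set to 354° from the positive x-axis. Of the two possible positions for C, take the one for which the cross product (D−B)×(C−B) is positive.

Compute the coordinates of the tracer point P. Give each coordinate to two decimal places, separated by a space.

A=(0,0), D=(9.00,0)
B = A + 2.00·(cos354°, sin354°) = (1.9890, -0.2091)
|BD| = 7.0141
circle(B,9.00) ∩ circle(D,4.00): a=8.1406, h=3.8381
  candidates: C₊=(10.0116,3.8700) cross=26.921; C₋=(10.2404,-3.8028) cross=-26.921
  mode + wants cross > 0 → take C=(10.0116,3.8700) (cross=26.921)
ex = (C−B)/|BC| = (0.8914,0.4532); ey = (-0.4532,0.8914)
P = B + 0.61·ex + 1.98·ey = (1.6354,1.8324)

1.64 1.83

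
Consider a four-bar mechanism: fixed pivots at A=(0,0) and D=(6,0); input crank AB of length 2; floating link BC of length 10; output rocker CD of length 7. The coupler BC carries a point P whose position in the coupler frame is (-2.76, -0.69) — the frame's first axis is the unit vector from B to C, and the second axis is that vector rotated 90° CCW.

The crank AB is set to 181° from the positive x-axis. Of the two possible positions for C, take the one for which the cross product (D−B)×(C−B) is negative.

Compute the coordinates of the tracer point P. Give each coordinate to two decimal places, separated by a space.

-4.47 1.38

A=(0,0), D=(6.00,0)
B = A + 2.00·(cos181°, sin181°) = (-1.9997, -0.0349)
|BD| = 7.9998
circle(B,10.00) ∩ circle(D,7.00): a=7.1875, h=6.9527
  candidates: C₊=(5.1574,6.9491) cross=55.620; C₋=(5.2180,-6.9562) cross=-55.620
  mode - wants cross < 0 → take C=(5.2180,-6.9562) (cross=-55.620)
ex = (C−B)/|BC| = (0.7218,-0.6921); ey = (0.6921,0.7218)
P = B + -2.76·ex + -0.69·ey = (-4.4694,1.3773)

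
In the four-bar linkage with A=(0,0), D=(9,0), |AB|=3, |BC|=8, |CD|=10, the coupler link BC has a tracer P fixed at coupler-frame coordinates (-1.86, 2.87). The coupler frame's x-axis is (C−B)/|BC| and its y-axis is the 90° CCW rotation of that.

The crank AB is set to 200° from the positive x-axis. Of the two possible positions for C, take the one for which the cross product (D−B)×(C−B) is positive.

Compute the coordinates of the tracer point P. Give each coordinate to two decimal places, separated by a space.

A=(0,0), D=(9.00,0)
B = A + 3.00·(cos200°, sin200°) = (-2.8191, -1.0261)
|BD| = 11.8635
circle(B,8.00) ∩ circle(D,10.00): a=4.4145, h=6.6717
  candidates: C₊=(1.0019,6.0025) cross=79.150; C₋=(2.1559,-7.2910) cross=-79.150
  mode + wants cross > 0 → take C=(1.0019,6.0025) (cross=79.150)
ex = (C−B)/|BC| = (0.4776,0.8786); ey = (-0.8786,0.4776)
P = B + -1.86·ex + 2.87·ey = (-6.2289,-1.2894)

-6.23 -1.29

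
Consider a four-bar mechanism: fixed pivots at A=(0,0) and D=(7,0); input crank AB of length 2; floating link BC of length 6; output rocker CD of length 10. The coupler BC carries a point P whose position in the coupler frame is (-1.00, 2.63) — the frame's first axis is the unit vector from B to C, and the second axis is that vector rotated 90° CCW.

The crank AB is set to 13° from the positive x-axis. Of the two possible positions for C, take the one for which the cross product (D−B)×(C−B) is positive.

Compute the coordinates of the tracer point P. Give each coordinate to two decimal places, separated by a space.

A=(0,0), D=(7.00,0)
B = A + 2.00·(cos13°, sin13°) = (1.9487, 0.4499)
|BD| = 5.0713
circle(B,6.00) ∩ circle(D,10.00): a=-3.7744, h=4.6641
  candidates: C₊=(-1.3970,5.4304) cross=23.653; C₋=(-2.2246,-3.8609) cross=-23.653
  mode + wants cross > 0 → take C=(-1.3970,5.4304) (cross=23.653)
ex = (C−B)/|BC| = (-0.5576,0.8301); ey = (-0.8301,-0.5576)
P = B + -1.00·ex + 2.63·ey = (0.3232,-1.8468)

0.32 -1.85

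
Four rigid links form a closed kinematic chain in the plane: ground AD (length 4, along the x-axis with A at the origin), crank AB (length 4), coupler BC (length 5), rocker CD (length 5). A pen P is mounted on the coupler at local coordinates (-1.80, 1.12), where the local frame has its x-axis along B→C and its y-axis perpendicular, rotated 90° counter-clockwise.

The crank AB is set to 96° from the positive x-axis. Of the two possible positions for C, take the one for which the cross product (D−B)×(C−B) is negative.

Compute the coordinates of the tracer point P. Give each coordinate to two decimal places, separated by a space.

0.87 5.66

A=(0,0), D=(4.00,0)
B = A + 4.00·(cos96°, sin96°) = (-0.4181, 3.9781)
|BD| = 5.9452
circle(B,5.00) ∩ circle(D,5.00): a=2.9726, h=4.0204
  candidates: C₊=(4.4811,4.9768) cross=23.902; C₋=(-0.8992,-0.9987) cross=-23.902
  mode - wants cross < 0 → take C=(-0.8992,-0.9987) (cross=-23.902)
ex = (C−B)/|BC| = (-0.0962,-0.9954); ey = (0.9954,-0.0962)
P = B + -1.80·ex + 1.12·ey = (0.8699,5.6620)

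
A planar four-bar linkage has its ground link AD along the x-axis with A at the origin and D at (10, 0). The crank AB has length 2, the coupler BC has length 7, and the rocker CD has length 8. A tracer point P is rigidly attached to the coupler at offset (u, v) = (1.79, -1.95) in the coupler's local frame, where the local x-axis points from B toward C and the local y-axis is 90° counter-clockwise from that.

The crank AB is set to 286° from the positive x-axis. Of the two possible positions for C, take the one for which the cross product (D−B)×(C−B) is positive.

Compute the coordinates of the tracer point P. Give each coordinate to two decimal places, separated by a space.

3.06 -1.07

A=(0,0), D=(10.00,0)
B = A + 2.00·(cos286°, sin286°) = (0.5513, -1.9225)
|BD| = 9.6423
circle(B,7.00) ∩ circle(D,8.00): a=4.0433, h=5.7141
  candidates: C₊=(3.3741,4.4831) cross=55.098; C₋=(5.6527,-6.7158) cross=-55.098
  mode + wants cross > 0 → take C=(3.3741,4.4831) (cross=55.098)
ex = (C−B)/|BC| = (0.4033,0.9151); ey = (-0.9151,0.4033)
P = B + 1.79·ex + -1.95·ey = (3.0575,-1.0709)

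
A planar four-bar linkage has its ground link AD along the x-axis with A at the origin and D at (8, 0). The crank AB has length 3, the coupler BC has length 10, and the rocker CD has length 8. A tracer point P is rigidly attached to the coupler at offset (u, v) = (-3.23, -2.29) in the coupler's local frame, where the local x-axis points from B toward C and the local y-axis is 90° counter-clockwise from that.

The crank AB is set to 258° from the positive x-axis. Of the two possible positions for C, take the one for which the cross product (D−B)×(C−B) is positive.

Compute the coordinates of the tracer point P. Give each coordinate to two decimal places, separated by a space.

0.29 -6.79

A=(0,0), D=(8.00,0)
B = A + 3.00·(cos258°, sin258°) = (-0.6237, -2.9344)
|BD| = 9.1093
circle(B,10.00) ∩ circle(D,8.00): a=6.5307, h=7.5730
  candidates: C₊=(3.1193,6.3386) cross=68.985; C₋=(7.9983,-8.0000) cross=-68.985
  mode + wants cross > 0 → take C=(3.1193,6.3386) (cross=68.985)
ex = (C−B)/|BC| = (0.3743,0.9273); ey = (-0.9273,0.3743)
P = B + -3.23·ex + -2.29·ey = (0.2908,-6.7868)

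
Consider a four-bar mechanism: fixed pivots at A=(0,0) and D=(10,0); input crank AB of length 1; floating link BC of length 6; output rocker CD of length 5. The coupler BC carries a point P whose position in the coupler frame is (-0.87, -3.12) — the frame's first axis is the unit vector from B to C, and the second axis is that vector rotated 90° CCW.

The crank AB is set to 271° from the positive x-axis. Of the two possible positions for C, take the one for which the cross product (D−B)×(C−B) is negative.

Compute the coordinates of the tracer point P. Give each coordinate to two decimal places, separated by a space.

-1.69 -3.75

A=(0,0), D=(10.00,0)
B = A + 1.00·(cos271°, sin271°) = (0.0175, -0.9998)
|BD| = 10.0325
circle(B,6.00) ∩ circle(D,5.00): a=5.5645, h=2.2443
  candidates: C₊=(5.3306,1.7878) cross=22.516; C₋=(5.7779,-2.6784) cross=-22.516
  mode - wants cross < 0 → take C=(5.7779,-2.6784) (cross=-22.516)
ex = (C−B)/|BC| = (0.9601,-0.2798); ey = (0.2798,0.9601)
P = B + -0.87·ex + -3.12·ey = (-1.6906,-3.7519)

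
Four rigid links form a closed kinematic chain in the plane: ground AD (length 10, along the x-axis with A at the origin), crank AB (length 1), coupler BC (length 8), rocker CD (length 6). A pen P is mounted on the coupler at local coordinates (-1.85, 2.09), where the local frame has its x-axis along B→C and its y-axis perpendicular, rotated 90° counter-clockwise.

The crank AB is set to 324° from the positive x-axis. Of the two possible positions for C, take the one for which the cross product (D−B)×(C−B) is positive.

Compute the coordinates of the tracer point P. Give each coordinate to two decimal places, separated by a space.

-1.97 -0.35

A=(0,0), D=(10.00,0)
B = A + 1.00·(cos324°, sin324°) = (0.8090, -0.5878)
|BD| = 9.2098
circle(B,8.00) ∩ circle(D,6.00): a=6.1250, h=5.1463
  candidates: C₊=(6.5931,4.9389) cross=47.396; C₋=(7.2500,-5.3327) cross=-47.396
  mode + wants cross > 0 → take C=(6.5931,4.9389) (cross=47.396)
ex = (C−B)/|BC| = (0.7230,0.6908); ey = (-0.6908,0.7230)
P = B + -1.85·ex + 2.09·ey = (-1.9724,-0.3547)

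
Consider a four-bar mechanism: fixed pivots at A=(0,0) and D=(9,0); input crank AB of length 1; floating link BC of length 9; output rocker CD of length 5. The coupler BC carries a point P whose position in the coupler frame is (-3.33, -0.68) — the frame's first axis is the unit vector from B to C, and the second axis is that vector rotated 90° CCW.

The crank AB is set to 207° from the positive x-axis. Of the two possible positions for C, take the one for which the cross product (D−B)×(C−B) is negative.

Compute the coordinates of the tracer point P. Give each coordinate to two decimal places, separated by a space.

-4.16 0.48

A=(0,0), D=(9.00,0)
B = A + 1.00·(cos207°, sin207°) = (-0.8910, -0.4540)
|BD| = 9.9014
circle(B,9.00) ∩ circle(D,5.00): a=7.7786, h=4.5270
  candidates: C₊=(6.6718,4.4249) cross=44.824; C₋=(7.0870,-4.6196) cross=-44.824
  mode - wants cross < 0 → take C=(7.0870,-4.6196) (cross=-44.824)
ex = (C−B)/|BC| = (0.8864,-0.4628); ey = (0.4628,0.8864)
P = B + -3.33·ex + -0.68·ey = (-4.1576,0.4845)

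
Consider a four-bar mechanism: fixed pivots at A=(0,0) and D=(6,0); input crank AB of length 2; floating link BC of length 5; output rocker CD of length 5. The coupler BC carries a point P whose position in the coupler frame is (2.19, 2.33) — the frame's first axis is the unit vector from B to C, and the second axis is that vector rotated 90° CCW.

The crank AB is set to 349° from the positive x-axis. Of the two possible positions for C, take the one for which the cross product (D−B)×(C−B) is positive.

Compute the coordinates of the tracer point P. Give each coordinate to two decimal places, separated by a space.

0.45 2.44

A=(0,0), D=(6.00,0)
B = A + 2.00·(cos349°, sin349°) = (1.9633, -0.3816)
|BD| = 4.0547
circle(B,5.00) ∩ circle(D,5.00): a=2.0274, h=4.5705
  candidates: C₊=(3.5515,4.3594) cross=18.532; C₋=(4.4118,-4.7411) cross=-18.532
  mode + wants cross > 0 → take C=(3.5515,4.3594) (cross=18.532)
ex = (C−B)/|BC| = (0.3176,0.9482); ey = (-0.9482,0.3176)
P = B + 2.19·ex + 2.33·ey = (0.4496,2.4351)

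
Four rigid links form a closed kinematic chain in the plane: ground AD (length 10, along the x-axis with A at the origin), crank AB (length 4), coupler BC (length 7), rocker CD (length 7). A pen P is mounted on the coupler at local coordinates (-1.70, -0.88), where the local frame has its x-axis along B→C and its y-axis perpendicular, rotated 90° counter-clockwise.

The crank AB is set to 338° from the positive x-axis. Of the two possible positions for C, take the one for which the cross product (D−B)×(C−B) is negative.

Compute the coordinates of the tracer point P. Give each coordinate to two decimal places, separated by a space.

1.93 -0.79

A=(0,0), D=(10.00,0)
B = A + 4.00·(cos338°, sin338°) = (3.7087, -1.4984)
|BD| = 6.4672
circle(B,7.00) ∩ circle(D,7.00): a=3.2336, h=6.2084
  candidates: C₊=(5.4159,5.2902) cross=40.151; C₋=(8.2928,-6.7886) cross=-40.151
  mode - wants cross < 0 → take C=(8.2928,-6.7886) (cross=-40.151)
ex = (C−B)/|BC| = (0.6549,-0.7557); ey = (0.7557,0.6549)
P = B + -1.70·ex + -0.88·ey = (1.9304,-0.7899)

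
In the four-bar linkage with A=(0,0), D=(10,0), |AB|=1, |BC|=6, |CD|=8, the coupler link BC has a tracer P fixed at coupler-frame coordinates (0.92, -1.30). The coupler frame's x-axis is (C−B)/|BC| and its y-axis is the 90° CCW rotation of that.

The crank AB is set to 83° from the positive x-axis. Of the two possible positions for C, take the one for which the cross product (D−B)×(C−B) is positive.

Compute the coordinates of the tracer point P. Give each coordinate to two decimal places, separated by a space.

A=(0,0), D=(10.00,0)
B = A + 1.00·(cos83°, sin83°) = (0.1219, 0.9925)
|BD| = 9.9279
circle(B,6.00) ∩ circle(D,8.00): a=3.5538, h=4.8343
  candidates: C₊=(4.1411,5.4474) cross=47.995; C₋=(3.1745,-4.1729) cross=-47.995
  mode + wants cross > 0 → take C=(4.1411,5.4474) (cross=47.995)
ex = (C−B)/|BC| = (0.6699,0.7425); ey = (-0.7425,0.6699)
P = B + 0.92·ex + -1.30·ey = (1.7034,0.8048)

1.70 0.80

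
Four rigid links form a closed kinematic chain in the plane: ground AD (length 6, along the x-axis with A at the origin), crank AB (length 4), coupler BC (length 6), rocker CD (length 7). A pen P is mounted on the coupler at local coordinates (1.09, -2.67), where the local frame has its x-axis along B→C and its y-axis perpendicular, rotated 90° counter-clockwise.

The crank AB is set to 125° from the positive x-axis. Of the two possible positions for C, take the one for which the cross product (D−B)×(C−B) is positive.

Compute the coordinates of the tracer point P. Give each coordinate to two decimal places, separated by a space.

-0.02 1.51

A=(0,0), D=(6.00,0)
B = A + 4.00·(cos125°, sin125°) = (-2.2943, 3.2766)
|BD| = 8.9181
circle(B,6.00) ∩ circle(D,7.00): a=3.7302, h=4.6996
  candidates: C₊=(2.9016,6.2770) cross=41.911; C₋=(-0.5517,-2.4648) cross=-41.911
  mode + wants cross > 0 → take C=(2.9016,6.2770) (cross=41.911)
ex = (C−B)/|BC| = (0.8660,0.5001); ey = (-0.5001,0.8660)
P = B + 1.09·ex + -2.67·ey = (-0.0152,1.5095)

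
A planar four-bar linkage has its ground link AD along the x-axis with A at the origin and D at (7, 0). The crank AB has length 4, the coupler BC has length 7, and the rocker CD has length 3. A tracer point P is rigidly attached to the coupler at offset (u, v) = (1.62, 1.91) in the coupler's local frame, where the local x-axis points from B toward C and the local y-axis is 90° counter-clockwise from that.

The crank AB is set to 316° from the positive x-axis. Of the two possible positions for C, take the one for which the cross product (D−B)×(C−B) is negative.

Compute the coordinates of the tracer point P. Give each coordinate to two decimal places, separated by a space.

A=(0,0), D=(7.00,0)
B = A + 4.00·(cos316°, sin316°) = (2.8774, -2.7786)
|BD| = 4.9716
circle(B,7.00) ∩ circle(D,3.00): a=6.5086, h=2.5763
  candidates: C₊=(6.8346,2.9954) cross=12.809; C₋=(9.7145,-1.2774) cross=-12.809
  mode - wants cross < 0 → take C=(9.7145,-1.2774) (cross=-12.809)
ex = (C−B)/|BC| = (0.9767,0.2145); ey = (-0.2145,0.9767)
P = B + 1.62·ex + 1.91·ey = (4.0500,-0.5656)

4.05 -0.57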